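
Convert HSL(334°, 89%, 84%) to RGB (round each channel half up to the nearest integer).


H=334°, S=0.89, L=0.84
C = (1-|2L-1|)×S = (1-|0.68|)×0.89 = 0.2848
H' = H/60 = 334/60 ≈ 5.5667; X = C×(1-|H' mod 2 - 1|) ≈ 0.1234
m = L - C/2 = 0.84 - 0.1424 = 0.6976
Sector ⌊H'⌋ = 5 → (R',G',B') = (0.2848, 0.0, ≈0.1234)
RGB = ((R'+m)×255, (G'+m)×255, (B'+m)×255) = (250.512, 177.888, 209.3584)
Round half up → RGB(251, 178, 209)


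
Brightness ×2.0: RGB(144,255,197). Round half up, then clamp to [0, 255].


Multiply each channel by 2.0, round half up, clamp to [0, 255]
R: 144×2.0 = 288 → clamp → 255
G: 255×2.0 = 510 → clamp → 255
B: 197×2.0 = 394 → clamp → 255
= RGB(255, 255, 255)


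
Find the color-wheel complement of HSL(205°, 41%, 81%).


Complement = opposite side of color wheel = hue + 180°
H' = (205 + 180) mod 360 = 25°
S and L unchanged.
= HSL(25°, 41%, 81%)


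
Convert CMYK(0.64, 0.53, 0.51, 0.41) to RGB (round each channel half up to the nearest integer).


R = 255 × (1-C) × (1-K) = 255 × 0.36 × 0.59 = 54.162 → 54
G = 255 × (1-M) × (1-K) = 255 × 0.47 × 0.59 = 70.7115 → 71
B = 255 × (1-Y) × (1-K) = 255 × 0.49 × 0.59 = 73.7205 → 74
= RGB(54, 71, 74)


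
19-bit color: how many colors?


Colors = 2^bits = 2^19
= 524,288 colors


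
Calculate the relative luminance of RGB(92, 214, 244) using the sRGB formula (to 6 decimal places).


Linearize each channel (sRGB transfer function): c = v/255; c_lin = c/12.92 if c ≤ 0.04045, else ((c+0.055)/1.055)^2.4
  R: 92/255 ≈ 0.360784 > 0.04045 → ((0.360784+0.055)/1.055)^2.4 ≈ 0.107023
  G: 214/255 ≈ 0.839216 > 0.04045 → ((0.839216+0.055)/1.055)^2.4 ≈ 0.672443
  B: 244/255 ≈ 0.956863 > 0.04045 → ((0.956863+0.055)/1.055)^2.4 ≈ 0.904661
R_lin = 0.107023, G_lin = 0.672443, B_lin = 0.904661
L = 0.2126×R + 0.7152×G + 0.0722×B
L = 0.2126×0.107023 + 0.7152×0.672443 + 0.0722×0.904661
L ≈ 0.569001


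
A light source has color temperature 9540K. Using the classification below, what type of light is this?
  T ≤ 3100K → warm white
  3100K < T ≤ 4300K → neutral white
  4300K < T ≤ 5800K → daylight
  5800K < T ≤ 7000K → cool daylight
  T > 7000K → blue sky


Temperature: 9540K
9540K > 7000K → blue sky
Classification: blue sky


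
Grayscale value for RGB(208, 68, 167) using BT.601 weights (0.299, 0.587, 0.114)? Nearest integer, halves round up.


Gray = 0.299×R + 0.587×G + 0.114×B
Gray = 0.299×208 + 0.587×68 + 0.114×167
Gray = 62.192 + 39.916 + 19.038
Gray = 121.146 → round half up → 121
Gray = 121


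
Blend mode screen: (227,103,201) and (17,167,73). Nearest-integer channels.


Screen: C = 255 - (255-A)×(255-B)/255, rounded to nearest integer
R: 255 - (255-227)×(255-17)/255 = 255 - 6664/255 ≈ 255 - 26.133 = 228.867 → 229
G: 255 - (255-103)×(255-167)/255 = 255 - 13376/255 ≈ 255 - 52.455 = 202.545 → 203
B: 255 - (255-201)×(255-73)/255 = 255 - 9828/255 ≈ 255 - 38.541 = 216.459 → 216
= RGB(229, 203, 216)


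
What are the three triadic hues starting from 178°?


Triadic: equally spaced at 120° intervals
H1 = 178°
H2 = (178 + 120) mod 360 = 298°
H3 = (178 + 240) mod 360 = 58°
Triadic = 178°, 298°, 58°


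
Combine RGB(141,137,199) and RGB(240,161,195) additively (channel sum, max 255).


Additive: each channel = min(255, C₁+C₂)
R: 141+240 = 381 → 255
G: 137+161 = 298 → 255
B: 199+195 = 394 → 255
= RGB(255, 255, 255)


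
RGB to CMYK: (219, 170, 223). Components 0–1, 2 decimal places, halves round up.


R'=219/255≈0.8588, G'=170/255≈0.6667, B'=223/255≈0.8745
K = 1 - max(R',G',B') = 1 - 223/255 = 32/255 = 0.12549… → 0.13
(1-R'-K)/(1-K) simplifies to (max-R)/max with max = 223:
C = (223-219)/223 = 4/223 = 0.01793… → 0.02
M = (223-170)/223 = 53/223 = 0.23766… → 0.24
Y = (223-223)/223 = 0/223 = 0 → 0.00
= CMYK(0.02, 0.24, 0.00, 0.13)


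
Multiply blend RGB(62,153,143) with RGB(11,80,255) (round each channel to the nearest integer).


Multiply: C = A×B/255, rounded to nearest integer
R: 62×11/255 = 682/255 ≈ 2.675 → 3
G: 153×80/255 = 12240/255 ≈ 48.000 → 48
B: 143×255/255 = 36465/255 ≈ 143.000 → 143
= RGB(3, 48, 143)


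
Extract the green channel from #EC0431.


Color: #EC0431
R = EC = 236
G = 04 = 4
B = 31 = 49
Green = 4


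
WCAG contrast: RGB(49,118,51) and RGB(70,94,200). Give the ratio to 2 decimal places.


Linearize each sRGB channel c=v/255: c/12.92 if c ≤ 0.04045 else ((c+0.055)/1.055)^2.4
L = 0.2126×R_lin + 0.7152×G_lin + 0.0722×B_lin
Color 1 (49,118,51):
  R=49: 49/255≈0.1922 > 0.04045 → ((0.1922+0.055)/1.055)^2.4 ≈ 0.03071
  G=118: 118/255≈0.4627 > 0.04045 → ((0.4627+0.055)/1.055)^2.4 ≈ 0.18116
  B=51: 51/255≈0.2000 > 0.04045 → ((0.2000+0.055)/1.055)^2.4 ≈ 0.03310
  L1 = 0.2126×0.03071 + 0.7152×0.18116 + 0.0722×0.03310 ≈ 0.13849
Color 2 (70,94,200):
  R=70: 70/255≈0.2745 > 0.04045 → ((0.2745+0.055)/1.055)^2.4 ≈ 0.06125
  G=94: 94/255≈0.3686 > 0.04045 → ((0.3686+0.055)/1.055)^2.4 ≈ 0.11193
  B=200: 200/255≈0.7843 > 0.04045 → ((0.7843+0.055)/1.055)^2.4 ≈ 0.57758
  L2 = 0.2126×0.06125 + 0.7152×0.11193 + 0.0722×0.57758 ≈ 0.13478
Lighter = 0.13849, Darker = 0.13478
Ratio = (L_lighter + 0.05) / (L_darker + 0.05)
Ratio = (0.13849 + 0.05) / (0.13478 + 0.05) = 0.18849 / 0.18478 ≈ 1.0201
Ratio ≈ 1.02:1


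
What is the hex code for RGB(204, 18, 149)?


R = 204 → CC (hex)
G = 18 → 12 (hex)
B = 149 → 95 (hex)
Hex = #CC1295


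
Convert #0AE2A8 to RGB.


0A → 10 (R)
E2 → 226 (G)
A8 → 168 (B)
= RGB(10, 226, 168)


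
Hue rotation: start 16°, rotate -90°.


New hue = (H + rotation) mod 360
New hue = (16 -90) mod 360
= -74 mod 360
= 286°


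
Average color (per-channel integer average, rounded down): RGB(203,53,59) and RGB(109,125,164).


Midpoint: each channel = ⌊(C₁+C₂)/2⌋
R: ⌊(203+109)/2⌋ = 156
G: ⌊(53+125)/2⌋ = 89
B: ⌊(59+164)/2⌋ = 111
= RGB(156, 89, 111)


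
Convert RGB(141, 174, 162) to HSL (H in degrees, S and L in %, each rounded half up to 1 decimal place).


Normalize: R'=141/255≈0.5529, G'=174/255≈0.6824, B'=162/255≈0.6353
Max=174/255, Min=141/255, Δ=Max-Min=33/255
L = (Max+Min)/2 = (174+141)/510 = 315/510 = 0.61764… → L = 61.8%
L > 0.5 → S = Δ/(2-Max-Min) = 33/(510-174-141) = 33/195 = 0.16923… → S = 16.9%
(the 1/255 factors cancel in S and H, so raw channel differences can be used)
Max is G' → H = 60 × ((B-R)/Δ + 2) = 60 × ((162-141)/33 + 2)
  21/33 + 2 = 0.6363… + 2 = 2.6363…
  H = 60 × 2.6363… = 158.181…° → H = 158.2°
= HSL(158.2°, 16.9%, 61.8%)


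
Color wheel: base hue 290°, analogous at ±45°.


Base hue: 290°
Left analog: (290 - 45) mod 360 = 245°
Right analog: (290 + 45) mod 360 = 335°
Analogous hues = 245° and 335°


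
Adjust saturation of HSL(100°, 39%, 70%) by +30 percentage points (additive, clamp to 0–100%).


Original S = 39%
Adjustment = +30 percentage points
New S = 39 + (30) = 69
Clamp to [0, 100] → 69
= HSL(100°, 69%, 70%)


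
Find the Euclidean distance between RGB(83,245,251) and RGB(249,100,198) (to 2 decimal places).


d = √[(R₁-R₂)² + (G₁-G₂)² + (B₁-B₂)²]
d = √[(83-249)² + (245-100)² + (251-198)²]
d = √[27556 + 21025 + 2809]
d = √51390
d ≈ 226.69


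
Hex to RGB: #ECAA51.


EC → 236 (R)
AA → 170 (G)
51 → 81 (B)
= RGB(236, 170, 81)


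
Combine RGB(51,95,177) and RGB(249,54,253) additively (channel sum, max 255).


Additive: each channel = min(255, C₁+C₂)
R: 51+249 = 300 → 255
G: 95+54 = 149 → 149
B: 177+253 = 430 → 255
= RGB(255, 149, 255)


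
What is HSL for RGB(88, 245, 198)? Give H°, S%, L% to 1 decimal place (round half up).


Normalize: R'=88/255≈0.3451, G'=245/255≈0.9608, B'=198/255≈0.7765
Max=245/255, Min=88/255, Δ=Max-Min=157/255
L = (Max+Min)/2 = (245+88)/510 = 333/510 = 0.65294… → L = 65.3%
L > 0.5 → S = Δ/(2-Max-Min) = 157/(510-245-88) = 157/177 = 0.88700… → S = 88.7%
(the 1/255 factors cancel in S and H, so raw channel differences can be used)
Max is G' → H = 60 × ((B-R)/Δ + 2) = 60 × ((198-88)/157 + 2)
  110/157 + 2 = 0.7006… + 2 = 2.7006…
  H = 60 × 2.7006… = 162.038…° → H = 162.0°
= HSL(162.0°, 88.7%, 65.3%)


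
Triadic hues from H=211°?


Triadic: equally spaced at 120° intervals
H1 = 211°
H2 = (211 + 120) mod 360 = 331°
H3 = (211 + 240) mod 360 = 91°
Triadic = 211°, 331°, 91°


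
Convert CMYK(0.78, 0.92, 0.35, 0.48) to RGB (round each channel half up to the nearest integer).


R = 255 × (1-C) × (1-K) = 255 × 0.22 × 0.52 = 29.172 → 29
G = 255 × (1-M) × (1-K) = 255 × 0.08 × 0.52 = 10.608 → 11
B = 255 × (1-Y) × (1-K) = 255 × 0.65 × 0.52 = 86.19 → 86
= RGB(29, 11, 86)


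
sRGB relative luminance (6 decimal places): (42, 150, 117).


Linearize each channel (sRGB transfer function): c = v/255; c_lin = c/12.92 if c ≤ 0.04045, else ((c+0.055)/1.055)^2.4
  R: 42/255 ≈ 0.164706 > 0.04045 → ((0.164706+0.055)/1.055)^2.4 ≈ 0.023153
  G: 150/255 ≈ 0.588235 > 0.04045 → ((0.588235+0.055)/1.055)^2.4 ≈ 0.304987
  B: 117/255 ≈ 0.458824 > 0.04045 → ((0.458824+0.055)/1.055)^2.4 ≈ 0.177888
R_lin = 0.023153, G_lin = 0.304987, B_lin = 0.177888
L = 0.2126×R + 0.7152×G + 0.0722×B
L = 0.2126×0.023153 + 0.7152×0.304987 + 0.0722×0.177888
L ≈ 0.235893


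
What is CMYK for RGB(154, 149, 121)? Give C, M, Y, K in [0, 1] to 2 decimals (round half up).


R'=154/255≈0.6039, G'=149/255≈0.5843, B'=121/255≈0.4745
K = 1 - max(R',G',B') = 1 - 154/255 = 101/255 = 0.39607… → 0.40
(1-R'-K)/(1-K) simplifies to (max-R)/max with max = 154:
C = (154-154)/154 = 0/154 = 0 → 0.00
M = (154-149)/154 = 5/154 = 0.03246… → 0.03
Y = (154-121)/154 = 33/154 = 0.21428… → 0.21
= CMYK(0.00, 0.03, 0.21, 0.40)


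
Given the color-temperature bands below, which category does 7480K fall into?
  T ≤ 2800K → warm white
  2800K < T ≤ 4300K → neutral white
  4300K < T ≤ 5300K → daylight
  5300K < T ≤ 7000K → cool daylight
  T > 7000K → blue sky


Temperature: 7480K
7480K > 7000K → blue sky
Classification: blue sky


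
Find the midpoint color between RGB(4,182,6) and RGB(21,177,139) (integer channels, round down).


Midpoint: each channel = ⌊(C₁+C₂)/2⌋
R: ⌊(4+21)/2⌋ = 12
G: ⌊(182+177)/2⌋ = 179
B: ⌊(6+139)/2⌋ = 72
= RGB(12, 179, 72)


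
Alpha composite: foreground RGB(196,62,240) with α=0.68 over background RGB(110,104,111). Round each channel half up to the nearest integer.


C = α×F + (1-α)×B, with 1-α = 0.32
R: 0.68×196 + 0.32×110 = 133.28 + 35.20 = 168.48 → 168
G: 0.68×62 + 0.32×104 = 42.16 + 33.28 = 75.44 → 75
B: 0.68×240 + 0.32×111 = 163.20 + 35.52 = 198.72 → 199
= RGB(168, 75, 199)


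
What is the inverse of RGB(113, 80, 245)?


Invert: (255-R, 255-G, 255-B)
R: 255-113 = 142
G: 255-80 = 175
B: 255-245 = 10
= RGB(142, 175, 10)


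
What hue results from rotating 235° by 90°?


New hue = (H + rotation) mod 360
New hue = (235 + 90) mod 360
= 325 mod 360
= 325°


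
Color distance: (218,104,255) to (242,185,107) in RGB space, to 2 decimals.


d = √[(R₁-R₂)² + (G₁-G₂)² + (B₁-B₂)²]
d = √[(218-242)² + (104-185)² + (255-107)²]
d = √[576 + 6561 + 21904]
d = √29041
d ≈ 170.41


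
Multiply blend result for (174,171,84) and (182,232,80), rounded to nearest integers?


Multiply: C = A×B/255, rounded to nearest integer
R: 174×182/255 = 31668/255 ≈ 124.188 → 124
G: 171×232/255 = 39672/255 ≈ 155.576 → 156
B: 84×80/255 = 6720/255 ≈ 26.353 → 26
= RGB(124, 156, 26)


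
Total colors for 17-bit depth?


Colors = 2^bits = 2^17
= 131,072 colors


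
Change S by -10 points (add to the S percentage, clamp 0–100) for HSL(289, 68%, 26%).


Original S = 68%
Adjustment = -10 percentage points
New S = 68 + (-10) = 58
Clamp to [0, 100] → 58
= HSL(289°, 58%, 26%)


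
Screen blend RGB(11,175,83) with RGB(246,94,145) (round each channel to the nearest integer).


Screen: C = 255 - (255-A)×(255-B)/255, rounded to nearest integer
R: 255 - (255-11)×(255-246)/255 = 255 - 2196/255 ≈ 255 - 8.612 = 246.388 → 246
G: 255 - (255-175)×(255-94)/255 = 255 - 12880/255 ≈ 255 - 50.510 = 204.490 → 204
B: 255 - (255-83)×(255-145)/255 = 255 - 18920/255 ≈ 255 - 74.196 = 180.804 → 181
= RGB(246, 204, 181)


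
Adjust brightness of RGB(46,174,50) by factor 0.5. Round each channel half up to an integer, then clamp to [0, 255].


Multiply each channel by 0.5, round half up, clamp to [0, 255]
R: 46×0.5 = 23
G: 174×0.5 = 87
B: 50×0.5 = 25
= RGB(23, 87, 25)


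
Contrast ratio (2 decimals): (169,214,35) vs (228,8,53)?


Linearize each sRGB channel c=v/255: c/12.92 if c ≤ 0.04045 else ((c+0.055)/1.055)^2.4
L = 0.2126×R_lin + 0.7152×G_lin + 0.0722×B_lin
Color 1 (169,214,35):
  R=169: 169/255≈0.6627 > 0.04045 → ((0.6627+0.055)/1.055)^2.4 ≈ 0.39676
  G=214: 214/255≈0.8392 > 0.04045 → ((0.8392+0.055)/1.055)^2.4 ≈ 0.67244
  B=35: 35/255≈0.1373 > 0.04045 → ((0.1373+0.055)/1.055)^2.4 ≈ 0.01681
  L1 = 0.2126×0.39676 + 0.7152×0.67244 + 0.0722×0.01681 ≈ 0.56650
Color 2 (228,8,53):
  R=228: 228/255≈0.8941 > 0.04045 → ((0.8941+0.055)/1.055)^2.4 ≈ 0.77582
  G=8: 8/255≈0.0314 ≤ 0.04045 → 0.0314/12.92 ≈ 0.00243
  B=53: 53/255≈0.2078 > 0.04045 → ((0.2078+0.055)/1.055)^2.4 ≈ 0.03560
  L2 = 0.2126×0.77582 + 0.7152×0.00243 + 0.0722×0.03560 ≈ 0.16925
Lighter = 0.56650, Darker = 0.16925
Ratio = (L_lighter + 0.05) / (L_darker + 0.05)
Ratio = (0.56650 + 0.05) / (0.16925 + 0.05) = 0.61650 / 0.21925 ≈ 2.8119
Ratio ≈ 2.81:1


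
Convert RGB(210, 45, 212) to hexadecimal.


R = 210 → D2 (hex)
G = 45 → 2D (hex)
B = 212 → D4 (hex)
Hex = #D22DD4


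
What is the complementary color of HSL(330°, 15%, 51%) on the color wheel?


Complement = opposite side of color wheel = hue + 180°
H' = (330 + 180) mod 360 = 150°
S and L unchanged.
= HSL(150°, 15%, 51%)


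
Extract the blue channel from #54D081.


Color: #54D081
R = 54 = 84
G = D0 = 208
B = 81 = 129
Blue = 129


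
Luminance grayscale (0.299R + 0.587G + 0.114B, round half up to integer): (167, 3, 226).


Gray = 0.299×R + 0.587×G + 0.114×B
Gray = 0.299×167 + 0.587×3 + 0.114×226
Gray = 49.933 + 1.761 + 25.764
Gray = 77.458 → round half up → 77
Gray = 77


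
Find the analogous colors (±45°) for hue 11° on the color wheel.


Base hue: 11°
Left analog: (11 - 45) mod 360 = 326°
Right analog: (11 + 45) mod 360 = 56°
Analogous hues = 326° and 56°


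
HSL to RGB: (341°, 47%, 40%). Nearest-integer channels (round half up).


H=341°, S=0.47, L=0.40
C = (1-|2L-1|)×S = (1-|-0.20|)×0.47 = 0.376
H' = H/60 = 341/60 ≈ 5.6833; X = C×(1-|H' mod 2 - 1|) ≈ 0.1191
m = L - C/2 = 0.40 - 0.188 = 0.212
Sector ⌊H'⌋ = 5 → (R',G',B') = (0.376, 0.0, ≈0.1191)
RGB = ((R'+m)×255, (G'+m)×255, (B'+m)×255) = (149.94, 54.06, 84.422)
Round half up → RGB(150, 54, 84)


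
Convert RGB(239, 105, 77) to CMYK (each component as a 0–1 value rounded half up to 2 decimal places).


R'=239/255≈0.9373, G'=105/255≈0.4118, B'=77/255≈0.3020
K = 1 - max(R',G',B') = 1 - 239/255 = 16/255 = 0.06274… → 0.06
(1-R'-K)/(1-K) simplifies to (max-R)/max with max = 239:
C = (239-239)/239 = 0/239 = 0 → 0.00
M = (239-105)/239 = 134/239 = 0.56066… → 0.56
Y = (239-77)/239 = 162/239 = 0.67782… → 0.68
= CMYK(0.00, 0.56, 0.68, 0.06)


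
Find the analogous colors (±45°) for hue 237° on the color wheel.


Base hue: 237°
Left analog: (237 - 45) mod 360 = 192°
Right analog: (237 + 45) mod 360 = 282°
Analogous hues = 192° and 282°


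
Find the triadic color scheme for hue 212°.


Triadic: equally spaced at 120° intervals
H1 = 212°
H2 = (212 + 120) mod 360 = 332°
H3 = (212 + 240) mod 360 = 92°
Triadic = 212°, 332°, 92°


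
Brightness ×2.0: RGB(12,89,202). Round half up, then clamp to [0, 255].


Multiply each channel by 2.0, round half up, clamp to [0, 255]
R: 12×2.0 = 24
G: 89×2.0 = 178
B: 202×2.0 = 404 → clamp → 255
= RGB(24, 178, 255)


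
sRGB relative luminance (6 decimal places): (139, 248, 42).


Linearize each channel (sRGB transfer function): c = v/255; c_lin = c/12.92 if c ≤ 0.04045, else ((c+0.055)/1.055)^2.4
  R: 139/255 ≈ 0.545098 > 0.04045 → ((0.545098+0.055)/1.055)^2.4 ≈ 0.258183
  G: 248/255 ≈ 0.972549 > 0.04045 → ((0.972549+0.055)/1.055)^2.4 ≈ 0.938686
  B: 42/255 ≈ 0.164706 > 0.04045 → ((0.164706+0.055)/1.055)^2.4 ≈ 0.023153
R_lin = 0.258183, G_lin = 0.938686, B_lin = 0.023153
L = 0.2126×R + 0.7152×G + 0.0722×B
L = 0.2126×0.258183 + 0.7152×0.938686 + 0.0722×0.023153
L ≈ 0.727909


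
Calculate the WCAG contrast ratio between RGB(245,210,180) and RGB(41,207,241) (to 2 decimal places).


Linearize each sRGB channel c=v/255: c/12.92 if c ≤ 0.04045 else ((c+0.055)/1.055)^2.4
L = 0.2126×R_lin + 0.7152×G_lin + 0.0722×B_lin
Color 1 (245,210,180):
  R=245: 245/255≈0.9608 > 0.04045 → ((0.9608+0.055)/1.055)^2.4 ≈ 0.91310
  G=210: 210/255≈0.8235 > 0.04045 → ((0.8235+0.055)/1.055)^2.4 ≈ 0.64448
  B=180: 180/255≈0.7059 > 0.04045 → ((0.7059+0.055)/1.055)^2.4 ≈ 0.45641
  L1 = 0.2126×0.91310 + 0.7152×0.64448 + 0.0722×0.45641 ≈ 0.68801
Color 2 (41,207,241):
  R=41: 41/255≈0.1608 > 0.04045 → ((0.1608+0.055)/1.055)^2.4 ≈ 0.02217
  G=207: 207/255≈0.8118 > 0.04045 → ((0.8118+0.055)/1.055)^2.4 ≈ 0.62396
  B=241: 241/255≈0.9451 > 0.04045 → ((0.9451+0.055)/1.055)^2.4 ≈ 0.87962
  L2 = 0.2126×0.02217 + 0.7152×0.62396 + 0.0722×0.87962 ≈ 0.51448
Lighter = 0.68801, Darker = 0.51448
Ratio = (L_lighter + 0.05) / (L_darker + 0.05)
Ratio = (0.68801 + 0.05) / (0.51448 + 0.05) = 0.73801 / 0.56448 ≈ 1.3074
Ratio ≈ 1.31:1


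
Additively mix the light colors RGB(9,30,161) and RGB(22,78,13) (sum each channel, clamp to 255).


Additive: each channel = min(255, C₁+C₂)
R: 9+22 = 31 → 31
G: 30+78 = 108 → 108
B: 161+13 = 174 → 174
= RGB(31, 108, 174)


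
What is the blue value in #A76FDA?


Color: #A76FDA
R = A7 = 167
G = 6F = 111
B = DA = 218
Blue = 218


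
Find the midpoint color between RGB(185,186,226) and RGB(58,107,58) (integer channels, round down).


Midpoint: each channel = ⌊(C₁+C₂)/2⌋
R: ⌊(185+58)/2⌋ = 121
G: ⌊(186+107)/2⌋ = 146
B: ⌊(226+58)/2⌋ = 142
= RGB(121, 146, 142)


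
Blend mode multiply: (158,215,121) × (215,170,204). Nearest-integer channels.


Multiply: C = A×B/255, rounded to nearest integer
R: 158×215/255 = 33970/255 ≈ 133.216 → 133
G: 215×170/255 = 36550/255 ≈ 143.333 → 143
B: 121×204/255 = 24684/255 ≈ 96.800 → 97
= RGB(133, 143, 97)


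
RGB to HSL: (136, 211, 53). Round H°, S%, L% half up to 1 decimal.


Normalize: R'=136/255≈0.5333, G'=211/255≈0.8275, B'=53/255≈0.2078
Max=211/255, Min=53/255, Δ=Max-Min=158/255
L = (Max+Min)/2 = (211+53)/510 = 264/510 = 0.51764… → L = 51.8%
L > 0.5 → S = Δ/(2-Max-Min) = 158/(510-211-53) = 158/246 = 0.64227… → S = 64.2%
(the 1/255 factors cancel in S and H, so raw channel differences can be used)
Max is G' → H = 60 × ((B-R)/Δ + 2) = 60 × ((53-136)/158 + 2)
  -83/158 + 2 = -0.5253… + 2 = 1.4746…
  H = 60 × 1.4746… = 88.481…° → H = 88.5°
= HSL(88.5°, 64.2%, 51.8%)


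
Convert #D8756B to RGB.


D8 → 216 (R)
75 → 117 (G)
6B → 107 (B)
= RGB(216, 117, 107)


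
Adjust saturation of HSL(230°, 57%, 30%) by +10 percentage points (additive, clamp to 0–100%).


Original S = 57%
Adjustment = +10 percentage points
New S = 57 + (10) = 67
Clamp to [0, 100] → 67
= HSL(230°, 67%, 30%)


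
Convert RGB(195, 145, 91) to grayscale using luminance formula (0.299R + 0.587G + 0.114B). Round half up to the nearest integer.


Gray = 0.299×R + 0.587×G + 0.114×B
Gray = 0.299×195 + 0.587×145 + 0.114×91
Gray = 58.305 + 85.115 + 10.374
Gray = 153.794 → round half up → 154
Gray = 154


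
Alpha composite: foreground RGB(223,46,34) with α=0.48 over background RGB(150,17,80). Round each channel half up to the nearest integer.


C = α×F + (1-α)×B, with 1-α = 0.52
R: 0.48×223 + 0.52×150 = 107.04 + 78.00 = 185.04 → 185
G: 0.48×46 + 0.52×17 = 22.08 + 8.84 = 30.92 → 31
B: 0.48×34 + 0.52×80 = 16.32 + 41.60 = 57.92 → 58
= RGB(185, 31, 58)


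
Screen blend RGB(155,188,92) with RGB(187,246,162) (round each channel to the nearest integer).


Screen: C = 255 - (255-A)×(255-B)/255, rounded to nearest integer
R: 255 - (255-155)×(255-187)/255 = 255 - 6800/255 ≈ 255 - 26.667 = 228.333 → 228
G: 255 - (255-188)×(255-246)/255 = 255 - 603/255 ≈ 255 - 2.365 = 252.635 → 253
B: 255 - (255-92)×(255-162)/255 = 255 - 15159/255 ≈ 255 - 59.447 = 195.553 → 196
= RGB(228, 253, 196)


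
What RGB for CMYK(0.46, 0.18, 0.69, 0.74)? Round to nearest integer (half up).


R = 255 × (1-C) × (1-K) = 255 × 0.54 × 0.26 = 35.802 → 36
G = 255 × (1-M) × (1-K) = 255 × 0.82 × 0.26 = 54.366 → 54
B = 255 × (1-Y) × (1-K) = 255 × 0.31 × 0.26 = 20.553 → 21
= RGB(36, 54, 21)


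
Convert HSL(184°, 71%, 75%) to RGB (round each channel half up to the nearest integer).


H=184°, S=0.71, L=0.75
C = (1-|2L-1|)×S = (1-|0.50|)×0.71 = 0.355
H' = H/60 = 184/60 ≈ 3.0667; X = C×(1-|H' mod 2 - 1|) ≈ 0.3313
m = L - C/2 = 0.75 - 0.1775 = 0.5725
Sector ⌊H'⌋ = 3 → (R',G',B') = (0.0, ≈0.3313, 0.355)
RGB = ((R'+m)×255, (G'+m)×255, (B'+m)×255) = (145.9875, 230.4775, 236.5125)
Round half up → RGB(146, 230, 237)


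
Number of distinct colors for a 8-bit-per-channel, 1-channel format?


Total bits = 8 bits/channel × 1 channels = 8 bits
Distinct colors = 2^8
= 256 colors


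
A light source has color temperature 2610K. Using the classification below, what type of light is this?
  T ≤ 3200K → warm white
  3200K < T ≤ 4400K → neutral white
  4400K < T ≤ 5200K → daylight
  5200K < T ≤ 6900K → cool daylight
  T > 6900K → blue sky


Temperature: 2610K
2610K ≤ 3200K → warm white
Classification: warm white


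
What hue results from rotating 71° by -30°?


New hue = (H + rotation) mod 360
New hue = (71 -30) mod 360
= 41 mod 360
= 41°


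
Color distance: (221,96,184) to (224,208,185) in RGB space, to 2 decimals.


d = √[(R₁-R₂)² + (G₁-G₂)² + (B₁-B₂)²]
d = √[(221-224)² + (96-208)² + (184-185)²]
d = √[9 + 12544 + 1]
d = √12554
d ≈ 112.04


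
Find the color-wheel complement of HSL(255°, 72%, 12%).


Complement = opposite side of color wheel = hue + 180°
H' = (255 + 180) mod 360 = 75°
S and L unchanged.
= HSL(75°, 72%, 12%)


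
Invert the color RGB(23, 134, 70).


Invert: (255-R, 255-G, 255-B)
R: 255-23 = 232
G: 255-134 = 121
B: 255-70 = 185
= RGB(232, 121, 185)


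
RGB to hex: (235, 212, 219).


R = 235 → EB (hex)
G = 212 → D4 (hex)
B = 219 → DB (hex)
Hex = #EBD4DB


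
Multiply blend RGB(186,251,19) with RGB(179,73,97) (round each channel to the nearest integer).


Multiply: C = A×B/255, rounded to nearest integer
R: 186×179/255 = 33294/255 ≈ 130.565 → 131
G: 251×73/255 = 18323/255 ≈ 71.855 → 72
B: 19×97/255 = 1843/255 ≈ 7.227 → 7
= RGB(131, 72, 7)


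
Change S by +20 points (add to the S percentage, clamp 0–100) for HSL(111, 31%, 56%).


Original S = 31%
Adjustment = +20 percentage points
New S = 31 + (20) = 51
Clamp to [0, 100] → 51
= HSL(111°, 51%, 56%)


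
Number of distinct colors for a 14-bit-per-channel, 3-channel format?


Total bits = 14 bits/channel × 3 channels = 42 bits
Distinct colors = 2^42
= 4,398,046,511,104 colors


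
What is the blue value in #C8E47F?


Color: #C8E47F
R = C8 = 200
G = E4 = 228
B = 7F = 127
Blue = 127


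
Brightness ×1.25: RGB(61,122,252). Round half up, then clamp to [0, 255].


Multiply each channel by 1.25, round half up, clamp to [0, 255]
R: 61×1.25 = 76.25 → round → 76
G: 122×1.25 = 152.5 → round → 153
B: 252×1.25 = 315 → clamp → 255
= RGB(76, 153, 255)


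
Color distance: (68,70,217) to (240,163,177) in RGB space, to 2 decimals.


d = √[(R₁-R₂)² + (G₁-G₂)² + (B₁-B₂)²]
d = √[(68-240)² + (70-163)² + (217-177)²]
d = √[29584 + 8649 + 1600]
d = √39833
d ≈ 199.58


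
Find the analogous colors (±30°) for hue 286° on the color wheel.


Base hue: 286°
Left analog: (286 - 30) mod 360 = 256°
Right analog: (286 + 30) mod 360 = 316°
Analogous hues = 256° and 316°


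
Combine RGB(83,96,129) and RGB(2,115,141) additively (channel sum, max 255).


Additive: each channel = min(255, C₁+C₂)
R: 83+2 = 85 → 85
G: 96+115 = 211 → 211
B: 129+141 = 270 → 255
= RGB(85, 211, 255)


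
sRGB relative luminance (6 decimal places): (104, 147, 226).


Linearize each channel (sRGB transfer function): c = v/255; c_lin = c/12.92 if c ≤ 0.04045, else ((c+0.055)/1.055)^2.4
  R: 104/255 ≈ 0.407843 > 0.04045 → ((0.407843+0.055)/1.055)^2.4 ≈ 0.138432
  G: 147/255 ≈ 0.576471 > 0.04045 → ((0.576471+0.055)/1.055)^2.4 ≈ 0.291771
  B: 226/255 ≈ 0.886275 > 0.04045 → ((0.886275+0.055)/1.055)^2.4 ≈ 0.760525
R_lin = 0.138432, G_lin = 0.291771, B_lin = 0.760525
L = 0.2126×R + 0.7152×G + 0.0722×B
L = 0.2126×0.138432 + 0.7152×0.291771 + 0.0722×0.760525
L ≈ 0.293015


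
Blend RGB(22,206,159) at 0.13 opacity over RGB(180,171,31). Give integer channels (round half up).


C = α×F + (1-α)×B, with 1-α = 0.87
R: 0.13×22 + 0.87×180 = 2.86 + 156.60 = 159.46 → 159
G: 0.13×206 + 0.87×171 = 26.78 + 148.77 = 175.55 → 176
B: 0.13×159 + 0.87×31 = 20.67 + 26.97 = 47.64 → 48
= RGB(159, 176, 48)


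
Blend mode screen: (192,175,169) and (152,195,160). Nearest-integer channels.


Screen: C = 255 - (255-A)×(255-B)/255, rounded to nearest integer
R: 255 - (255-192)×(255-152)/255 = 255 - 6489/255 ≈ 255 - 25.447 = 229.553 → 230
G: 255 - (255-175)×(255-195)/255 = 255 - 4800/255 ≈ 255 - 18.824 = 236.176 → 236
B: 255 - (255-169)×(255-160)/255 = 255 - 8170/255 ≈ 255 - 32.039 = 222.961 → 223
= RGB(230, 236, 223)


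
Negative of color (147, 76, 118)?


Invert: (255-R, 255-G, 255-B)
R: 255-147 = 108
G: 255-76 = 179
B: 255-118 = 137
= RGB(108, 179, 137)


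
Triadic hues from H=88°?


Triadic: equally spaced at 120° intervals
H1 = 88°
H2 = (88 + 120) mod 360 = 208°
H3 = (88 + 240) mod 360 = 328°
Triadic = 88°, 208°, 328°


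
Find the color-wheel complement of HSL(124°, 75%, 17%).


Complement = opposite side of color wheel = hue + 180°
H' = (124 + 180) mod 360 = 304°
S and L unchanged.
= HSL(304°, 75%, 17%)


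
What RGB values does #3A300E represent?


3A → 58 (R)
30 → 48 (G)
0E → 14 (B)
= RGB(58, 48, 14)


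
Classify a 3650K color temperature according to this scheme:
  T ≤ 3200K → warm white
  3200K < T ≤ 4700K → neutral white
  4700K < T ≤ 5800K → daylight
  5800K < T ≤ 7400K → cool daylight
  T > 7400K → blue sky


Temperature: 3650K
3200K < 3650K ≤ 4700K → neutral white
Classification: neutral white


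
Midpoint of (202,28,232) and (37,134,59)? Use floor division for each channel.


Midpoint: each channel = ⌊(C₁+C₂)/2⌋
R: ⌊(202+37)/2⌋ = 119
G: ⌊(28+134)/2⌋ = 81
B: ⌊(232+59)/2⌋ = 145
= RGB(119, 81, 145)


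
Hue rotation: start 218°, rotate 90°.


New hue = (H + rotation) mod 360
New hue = (218 + 90) mod 360
= 308 mod 360
= 308°


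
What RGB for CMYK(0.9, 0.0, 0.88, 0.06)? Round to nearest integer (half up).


R = 255 × (1-C) × (1-K) = 255 × 0.10 × 0.94 = 23.97 → 24
G = 255 × (1-M) × (1-K) = 255 × 1.00 × 0.94 = 239.7 → 240
B = 255 × (1-Y) × (1-K) = 255 × 0.12 × 0.94 = 28.764 → 29
= RGB(24, 240, 29)


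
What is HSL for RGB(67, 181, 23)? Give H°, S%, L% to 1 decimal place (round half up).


Normalize: R'=67/255≈0.2627, G'=181/255≈0.7098, B'=23/255≈0.0902
Max=181/255, Min=23/255, Δ=Max-Min=158/255
L = (Max+Min)/2 = (181+23)/510 = 204/510 = 0.4 → L = 40.0%
L ≤ 0.5 → S = Δ/(Max+Min) = 158/(181+23) = 158/204 = 0.77450… → S = 77.5%
(the 1/255 factors cancel in S and H, so raw channel differences can be used)
Max is G' → H = 60 × ((B-R)/Δ + 2) = 60 × ((23-67)/158 + 2)
  -44/158 + 2 = -0.2784… + 2 = 1.7215…
  H = 60 × 1.7215… = 103.291…° → H = 103.3°
= HSL(103.3°, 77.5%, 40.0%)


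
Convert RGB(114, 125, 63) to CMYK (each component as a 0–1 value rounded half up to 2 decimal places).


R'=114/255≈0.4471, G'=125/255≈0.4902, B'=63/255≈0.2471
K = 1 - max(R',G',B') = 1 - 125/255 = 130/255 = 0.50980… → 0.51
(1-R'-K)/(1-K) simplifies to (max-R)/max with max = 125:
C = (125-114)/125 = 11/125 = 0.088 → 0.09
M = (125-125)/125 = 0/125 = 0 → 0.00
Y = (125-63)/125 = 62/125 = 0.496 → 0.50
= CMYK(0.09, 0.00, 0.50, 0.51)


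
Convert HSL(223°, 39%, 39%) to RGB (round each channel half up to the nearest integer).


H=223°, S=0.39, L=0.39
C = (1-|2L-1|)×S = (1-|-0.22|)×0.39 = 0.3042
H' = H/60 = 223/60 ≈ 3.7167; X = C×(1-|H' mod 2 - 1|) = 0.08619
m = L - C/2 = 0.39 - 0.1521 = 0.2379
Sector ⌊H'⌋ = 3 → (R',G',B') = (0.0, 0.08619, 0.3042)
RGB = ((R'+m)×255, (G'+m)×255, (B'+m)×255) = (60.6645, 82.64295, 138.2355)
Round half up → RGB(61, 83, 138)


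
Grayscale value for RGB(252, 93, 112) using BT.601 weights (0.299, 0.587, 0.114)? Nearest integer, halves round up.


Gray = 0.299×R + 0.587×G + 0.114×B
Gray = 0.299×252 + 0.587×93 + 0.114×112
Gray = 75.348 + 54.591 + 12.768
Gray = 142.707 → round half up → 143
Gray = 143


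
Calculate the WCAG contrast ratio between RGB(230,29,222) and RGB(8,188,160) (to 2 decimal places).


Linearize each sRGB channel c=v/255: c/12.92 if c ≤ 0.04045 else ((c+0.055)/1.055)^2.4
L = 0.2126×R_lin + 0.7152×G_lin + 0.0722×B_lin
Color 1 (230,29,222):
  R=230: 230/255≈0.9020 > 0.04045 → ((0.9020+0.055)/1.055)^2.4 ≈ 0.79130
  G=29: 29/255≈0.1137 > 0.04045 → ((0.1137+0.055)/1.055)^2.4 ≈ 0.01229
  B=222: 222/255≈0.8706 > 0.04045 → ((0.8706+0.055)/1.055)^2.4 ≈ 0.73046
  L1 = 0.2126×0.79130 + 0.7152×0.01229 + 0.0722×0.73046 ≈ 0.22976
Color 2 (8,188,160):
  R=8: 8/255≈0.0314 ≤ 0.04045 → 0.0314/12.92 ≈ 0.00243
  G=188: 188/255≈0.7373 > 0.04045 → ((0.7373+0.055)/1.055)^2.4 ≈ 0.50289
  B=160: 160/255≈0.6275 > 0.04045 → ((0.6275+0.055)/1.055)^2.4 ≈ 0.35153
  L2 = 0.2126×0.00243 + 0.7152×0.50289 + 0.0722×0.35153 ≈ 0.38556
Lighter = 0.38556, Darker = 0.22976
Ratio = (L_lighter + 0.05) / (L_darker + 0.05)
Ratio = (0.38556 + 0.05) / (0.22976 + 0.05) = 0.43556 / 0.27976 ≈ 1.5569
Ratio ≈ 1.56:1


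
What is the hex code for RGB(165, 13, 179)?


R = 165 → A5 (hex)
G = 13 → 0D (hex)
B = 179 → B3 (hex)
Hex = #A50DB3


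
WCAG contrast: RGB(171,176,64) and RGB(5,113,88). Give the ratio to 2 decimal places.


Linearize each sRGB channel c=v/255: c/12.92 if c ≤ 0.04045 else ((c+0.055)/1.055)^2.4
L = 0.2126×R_lin + 0.7152×G_lin + 0.0722×B_lin
Color 1 (171,176,64):
  R=171: 171/255≈0.6706 > 0.04045 → ((0.6706+0.055)/1.055)^2.4 ≈ 0.40724
  G=176: 176/255≈0.6902 > 0.04045 → ((0.6902+0.055)/1.055)^2.4 ≈ 0.43415
  B=64: 64/255≈0.2510 > 0.04045 → ((0.2510+0.055)/1.055)^2.4 ≈ 0.05127
  L1 = 0.2126×0.40724 + 0.7152×0.43415 + 0.0722×0.05127 ≈ 0.40079
Color 2 (5,113,88):
  R=5: 5/255≈0.0196 ≤ 0.04045 → 0.0196/12.92 ≈ 0.00152
  G=113: 113/255≈0.4431 > 0.04045 → ((0.4431+0.055)/1.055)^2.4 ≈ 0.16513
  B=88: 88/255≈0.3451 > 0.04045 → ((0.3451+0.055)/1.055)^2.4 ≈ 0.09759
  L2 = 0.2126×0.00152 + 0.7152×0.16513 + 0.0722×0.09759 ≈ 0.12547
Lighter = 0.40079, Darker = 0.12547
Ratio = (L_lighter + 0.05) / (L_darker + 0.05)
Ratio = (0.40079 + 0.05) / (0.12547 + 0.05) = 0.45079 / 0.17547 ≈ 2.5690
Ratio ≈ 2.57:1


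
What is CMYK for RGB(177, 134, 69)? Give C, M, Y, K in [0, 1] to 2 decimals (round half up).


R'=177/255≈0.6941, G'=134/255≈0.5255, B'=69/255≈0.2706
K = 1 - max(R',G',B') = 1 - 177/255 = 78/255 = 0.30588… → 0.31
(1-R'-K)/(1-K) simplifies to (max-R)/max with max = 177:
C = (177-177)/177 = 0/177 = 0 → 0.00
M = (177-134)/177 = 43/177 = 0.24293… → 0.24
Y = (177-69)/177 = 108/177 = 0.61016… → 0.61
= CMYK(0.00, 0.24, 0.61, 0.31)


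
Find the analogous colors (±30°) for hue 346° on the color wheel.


Base hue: 346°
Left analog: (346 - 30) mod 360 = 316°
Right analog: (346 + 30) mod 360 = 16°
Analogous hues = 316° and 16°


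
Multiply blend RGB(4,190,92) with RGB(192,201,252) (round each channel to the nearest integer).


Multiply: C = A×B/255, rounded to nearest integer
R: 4×192/255 = 768/255 ≈ 3.012 → 3
G: 190×201/255 = 38190/255 ≈ 149.765 → 150
B: 92×252/255 = 23184/255 ≈ 90.918 → 91
= RGB(3, 150, 91)


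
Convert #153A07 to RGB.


15 → 21 (R)
3A → 58 (G)
07 → 7 (B)
= RGB(21, 58, 7)


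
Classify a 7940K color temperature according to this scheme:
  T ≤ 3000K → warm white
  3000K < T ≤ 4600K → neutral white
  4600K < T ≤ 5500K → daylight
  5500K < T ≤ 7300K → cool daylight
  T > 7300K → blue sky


Temperature: 7940K
7940K > 7300K → blue sky
Classification: blue sky


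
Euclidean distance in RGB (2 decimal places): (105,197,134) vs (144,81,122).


d = √[(R₁-R₂)² + (G₁-G₂)² + (B₁-B₂)²]
d = √[(105-144)² + (197-81)² + (134-122)²]
d = √[1521 + 13456 + 144]
d = √15121
d ≈ 122.97


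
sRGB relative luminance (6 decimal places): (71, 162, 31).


Linearize each channel (sRGB transfer function): c = v/255; c_lin = c/12.92 if c ≤ 0.04045, else ((c+0.055)/1.055)^2.4
  R: 71/255 ≈ 0.278431 > 0.04045 → ((0.278431+0.055)/1.055)^2.4 ≈ 0.063010
  G: 162/255 ≈ 0.635294 > 0.04045 → ((0.635294+0.055)/1.055)^2.4 ≈ 0.361307
  B: 31/255 ≈ 0.121569 > 0.04045 → ((0.121569+0.055)/1.055)^2.4 ≈ 0.013702
R_lin = 0.063010, G_lin = 0.361307, B_lin = 0.013702
L = 0.2126×R + 0.7152×G + 0.0722×B
L = 0.2126×0.063010 + 0.7152×0.361307 + 0.0722×0.013702
L ≈ 0.272792


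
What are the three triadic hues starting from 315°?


Triadic: equally spaced at 120° intervals
H1 = 315°
H2 = (315 + 120) mod 360 = 75°
H3 = (315 + 240) mod 360 = 195°
Triadic = 315°, 75°, 195°


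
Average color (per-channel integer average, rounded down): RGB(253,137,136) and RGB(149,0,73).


Midpoint: each channel = ⌊(C₁+C₂)/2⌋
R: ⌊(253+149)/2⌋ = 201
G: ⌊(137+0)/2⌋ = 68
B: ⌊(136+73)/2⌋ = 104
= RGB(201, 68, 104)


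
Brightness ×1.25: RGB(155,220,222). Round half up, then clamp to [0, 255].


Multiply each channel by 1.25, round half up, clamp to [0, 255]
R: 155×1.25 = 193.75 → round → 194
G: 220×1.25 = 275 → clamp → 255
B: 222×1.25 = 277.5 → round → 278 → clamp → 255
= RGB(194, 255, 255)


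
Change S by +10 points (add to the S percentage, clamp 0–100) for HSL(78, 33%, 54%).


Original S = 33%
Adjustment = +10 percentage points
New S = 33 + (10) = 43
Clamp to [0, 100] → 43
= HSL(78°, 43%, 54%)


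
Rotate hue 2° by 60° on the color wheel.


New hue = (H + rotation) mod 360
New hue = (2 + 60) mod 360
= 62 mod 360
= 62°


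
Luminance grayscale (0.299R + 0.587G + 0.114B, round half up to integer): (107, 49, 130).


Gray = 0.299×R + 0.587×G + 0.114×B
Gray = 0.299×107 + 0.587×49 + 0.114×130
Gray = 31.993 + 28.763 + 14.820
Gray = 75.576 → round half up → 76
Gray = 76


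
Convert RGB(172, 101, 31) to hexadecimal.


R = 172 → AC (hex)
G = 101 → 65 (hex)
B = 31 → 1F (hex)
Hex = #AC651F


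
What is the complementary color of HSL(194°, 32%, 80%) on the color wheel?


Complement = opposite side of color wheel = hue + 180°
H' = (194 + 180) mod 360 = 14°
S and L unchanged.
= HSL(14°, 32%, 80%)


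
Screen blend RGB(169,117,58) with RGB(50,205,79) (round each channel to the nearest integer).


Screen: C = 255 - (255-A)×(255-B)/255, rounded to nearest integer
R: 255 - (255-169)×(255-50)/255 = 255 - 17630/255 ≈ 255 - 69.137 = 185.863 → 186
G: 255 - (255-117)×(255-205)/255 = 255 - 6900/255 ≈ 255 - 27.059 = 227.941 → 228
B: 255 - (255-58)×(255-79)/255 = 255 - 34672/255 ≈ 255 - 135.969 = 119.031 → 119
= RGB(186, 228, 119)


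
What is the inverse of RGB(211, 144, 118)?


Invert: (255-R, 255-G, 255-B)
R: 255-211 = 44
G: 255-144 = 111
B: 255-118 = 137
= RGB(44, 111, 137)


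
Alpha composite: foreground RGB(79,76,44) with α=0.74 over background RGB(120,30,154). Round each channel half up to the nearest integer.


C = α×F + (1-α)×B, with 1-α = 0.26
R: 0.74×79 + 0.26×120 = 58.46 + 31.20 = 89.66 → 90
G: 0.74×76 + 0.26×30 = 56.24 + 7.80 = 64.04 → 64
B: 0.74×44 + 0.26×154 = 32.56 + 40.04 = 72.60 → 73
= RGB(90, 64, 73)


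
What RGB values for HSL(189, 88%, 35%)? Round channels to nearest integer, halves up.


H=189°, S=0.88, L=0.35
C = (1-|2L-1|)×S = (1-|-0.30|)×0.88 = 0.616
H' = H/60 = 189/60 ≈ 3.1500; X = C×(1-|H' mod 2 - 1|) = 0.5236
m = L - C/2 = 0.35 - 0.308 = 0.042
Sector ⌊H'⌋ = 3 → (R',G',B') = (0.0, 0.5236, 0.616)
RGB = ((R'+m)×255, (G'+m)×255, (B'+m)×255) = (10.71, 144.228, 167.79)
Round half up → RGB(11, 144, 168)


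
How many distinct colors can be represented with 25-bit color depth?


Colors = 2^bits = 2^25
= 33,554,432 colors


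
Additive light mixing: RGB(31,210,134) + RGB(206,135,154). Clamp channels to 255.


Additive: each channel = min(255, C₁+C₂)
R: 31+206 = 237 → 237
G: 210+135 = 345 → 255
B: 134+154 = 288 → 255
= RGB(237, 255, 255)


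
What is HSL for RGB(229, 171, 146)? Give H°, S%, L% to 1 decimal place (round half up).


Normalize: R'=229/255≈0.8980, G'=171/255≈0.6706, B'=146/255≈0.5725
Max=229/255, Min=146/255, Δ=Max-Min=83/255
L = (Max+Min)/2 = (229+146)/510 = 375/510 = 0.73529… → L = 73.5%
L > 0.5 → S = Δ/(2-Max-Min) = 83/(510-229-146) = 83/135 = 0.61481… → S = 61.5%
(the 1/255 factors cancel in S and H, so raw channel differences can be used)
Max is R' → H = 60 × (((G-B)/Δ) mod 6) = 60 × (((171-146)/83) mod 6)
  25/83 = 0.3012…
  H = 60 × 0.3012… = 18.072…° → H = 18.1°
= HSL(18.1°, 61.5%, 73.5%)


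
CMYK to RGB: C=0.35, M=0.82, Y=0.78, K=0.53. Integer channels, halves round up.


R = 255 × (1-C) × (1-K) = 255 × 0.65 × 0.47 = 77.9025 → 78
G = 255 × (1-M) × (1-K) = 255 × 0.18 × 0.47 = 21.573 → 22
B = 255 × (1-Y) × (1-K) = 255 × 0.22 × 0.47 = 26.367 → 26
= RGB(78, 22, 26)


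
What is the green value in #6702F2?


Color: #6702F2
R = 67 = 103
G = 02 = 2
B = F2 = 242
Green = 2


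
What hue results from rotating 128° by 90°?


New hue = (H + rotation) mod 360
New hue = (128 + 90) mod 360
= 218 mod 360
= 218°


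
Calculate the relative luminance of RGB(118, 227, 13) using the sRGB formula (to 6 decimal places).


Linearize each channel (sRGB transfer function): c = v/255; c_lin = c/12.92 if c ≤ 0.04045, else ((c+0.055)/1.055)^2.4
  R: 118/255 ≈ 0.462745 > 0.04045 → ((0.462745+0.055)/1.055)^2.4 ≈ 0.181164
  G: 227/255 ≈ 0.890196 > 0.04045 → ((0.890196+0.055)/1.055)^2.4 ≈ 0.768151
  B: 13/255 ≈ 0.050980 > 0.04045 → ((0.050980+0.055)/1.055)^2.4 ≈ 0.004025
R_lin = 0.181164, G_lin = 0.768151, B_lin = 0.004025
L = 0.2126×R + 0.7152×G + 0.0722×B
L = 0.2126×0.181164 + 0.7152×0.768151 + 0.0722×0.004025
L ≈ 0.588188


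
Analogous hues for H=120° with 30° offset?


Base hue: 120°
Left analog: (120 - 30) mod 360 = 90°
Right analog: (120 + 30) mod 360 = 150°
Analogous hues = 90° and 150°


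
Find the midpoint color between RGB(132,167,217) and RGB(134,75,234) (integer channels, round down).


Midpoint: each channel = ⌊(C₁+C₂)/2⌋
R: ⌊(132+134)/2⌋ = 133
G: ⌊(167+75)/2⌋ = 121
B: ⌊(217+234)/2⌋ = 225
= RGB(133, 121, 225)
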